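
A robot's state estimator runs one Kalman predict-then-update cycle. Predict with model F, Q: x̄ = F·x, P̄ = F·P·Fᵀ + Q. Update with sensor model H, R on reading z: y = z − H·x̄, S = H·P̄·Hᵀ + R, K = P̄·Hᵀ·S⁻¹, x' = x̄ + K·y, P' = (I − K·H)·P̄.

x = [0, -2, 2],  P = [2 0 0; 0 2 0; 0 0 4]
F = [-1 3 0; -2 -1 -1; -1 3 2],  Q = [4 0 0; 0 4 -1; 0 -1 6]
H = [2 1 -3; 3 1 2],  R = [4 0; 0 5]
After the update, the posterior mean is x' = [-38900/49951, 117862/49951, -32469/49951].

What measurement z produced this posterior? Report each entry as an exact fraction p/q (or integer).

x̄ = F·x = [-6, 0, -2]
P̄ = F·P·Fᵀ + Q = [24 -2 20; -2 18 -11; 20 -11 42]
S = H·P̄·Hᵀ + R = [314 -189; -189 591]
K = P̄·Hᵀ·S⁻¹ = [4172/49951 31894/149853; 8629/49951 5743/149853; -10730/49951 23429/149853]
x' − x̄ = [260806/49951, 117862/49951, 67433/49951] = K·y
y = (KᵀK)⁻¹·Kᵀ·(x' − x̄) = [9, 21]
z = y + H·x̄ = [9, 21] + [-6, -22] = [3, -1]

z = [3, -1]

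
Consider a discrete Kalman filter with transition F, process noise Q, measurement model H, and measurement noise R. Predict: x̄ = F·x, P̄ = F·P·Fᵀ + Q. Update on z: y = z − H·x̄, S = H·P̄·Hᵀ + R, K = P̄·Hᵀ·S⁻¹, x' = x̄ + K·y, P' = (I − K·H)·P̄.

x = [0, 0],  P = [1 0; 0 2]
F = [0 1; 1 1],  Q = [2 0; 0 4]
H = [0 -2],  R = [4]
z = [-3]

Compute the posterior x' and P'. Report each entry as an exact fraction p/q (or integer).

x̄ = F·x = [0, 0]
P̄ = F·P·Fᵀ + Q = [4 2; 2 7]
y = z − H·x̄ = [-3]
S = H·P̄·Hᵀ + R = [32]
K = P̄·Hᵀ·S⁻¹ = [-1/8; -7/16]
x' = x̄ + K·y = [3/8, 21/16]
P' = (I − K·H)·P̄ = [7/2 1/4; 1/4 7/8]

x' = [3/8, 21/16]
P' = [7/2 1/4; 1/4 7/8]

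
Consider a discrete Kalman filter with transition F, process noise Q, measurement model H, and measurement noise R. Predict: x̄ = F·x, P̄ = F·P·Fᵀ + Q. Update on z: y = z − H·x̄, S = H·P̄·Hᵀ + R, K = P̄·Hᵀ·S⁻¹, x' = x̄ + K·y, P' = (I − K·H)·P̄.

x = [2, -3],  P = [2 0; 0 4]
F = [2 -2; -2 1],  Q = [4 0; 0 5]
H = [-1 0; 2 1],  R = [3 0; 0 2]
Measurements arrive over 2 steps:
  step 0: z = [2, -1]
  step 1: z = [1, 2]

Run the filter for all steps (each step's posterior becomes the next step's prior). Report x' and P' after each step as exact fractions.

step 0: x̄ = F·x = [10, -7]
step 0: P̄ = F·P·Fᵀ + Q = [28 -16; -16 17]
step 0: y = z − H·x̄ = [12, -14]
step 0: S = H·P̄·Hᵀ + R = [31 -40; -40 67]
step 0: K = P̄·Hᵀ·S⁻¹ = [-92/159 40/159; 472/477 175/477]
step 0: x' = x̄ + K·y = [-74/159, -125/477]
step 0: P' = (I − K·H)·P̄ = [92/53 -472/159; -472/159 3182/477]
step 1: x̄ = F·x = [-194/477, 319/477]
step 1: P̄ = F·P·Fᵀ + Q = [29276/477 -18172/477; -18172/477 14543/477]
step 1: y = z − H·x̄ = [283/477, 341/159]
step 1: S = H·P̄·Hᵀ + R = [30707/477 -13460/159; -13460/159 6657/53]
step 1: K = P̄·Hᵀ·S⁻¹ = [-258844/438583 121140/438583; 436928/438583 134889/438583]
step 1: x' = x̄ + K·y = [-72142/438583, 841824/438583]
step 1: P' = (I − K·H)·P̄ = [776532/438583 -1310784/438583; -1310784/438583 2891346/438583]

step 0: x' = [-74/159, -125/477], P' = [92/53 -472/159; -472/159 3182/477]
step 1: x' = [-72142/438583, 841824/438583], P' = [776532/438583 -1310784/438583; -1310784/438583 2891346/438583]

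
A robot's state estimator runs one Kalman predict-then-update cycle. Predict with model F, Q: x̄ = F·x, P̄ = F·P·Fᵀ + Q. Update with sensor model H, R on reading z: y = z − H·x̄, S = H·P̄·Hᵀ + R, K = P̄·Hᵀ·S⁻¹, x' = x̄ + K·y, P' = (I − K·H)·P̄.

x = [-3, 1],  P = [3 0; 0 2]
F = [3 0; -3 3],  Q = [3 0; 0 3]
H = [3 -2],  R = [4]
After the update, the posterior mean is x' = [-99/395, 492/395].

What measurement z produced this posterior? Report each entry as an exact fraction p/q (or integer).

z = [-3]

x̄ = F·x = [-9, 12]
P̄ = F·P·Fᵀ + Q = [30 -27; -27 48]
S = H·P̄·Hᵀ + R = [790]
K = P̄·Hᵀ·S⁻¹ = [72/395; -177/790]
x' − x̄ = [3456/395, -4248/395] = K·y
y = (KᵀK)⁻¹·Kᵀ·(x' − x̄) = [48]
z = y + H·x̄ = [48] + [-51] = [-3]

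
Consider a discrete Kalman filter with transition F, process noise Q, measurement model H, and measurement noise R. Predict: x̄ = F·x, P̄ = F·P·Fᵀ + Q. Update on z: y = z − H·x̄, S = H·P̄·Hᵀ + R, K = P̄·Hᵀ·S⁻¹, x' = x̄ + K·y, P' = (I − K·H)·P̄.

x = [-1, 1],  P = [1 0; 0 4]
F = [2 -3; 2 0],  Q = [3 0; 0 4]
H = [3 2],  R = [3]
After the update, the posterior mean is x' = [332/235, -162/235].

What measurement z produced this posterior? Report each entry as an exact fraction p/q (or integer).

z = [3]

x̄ = F·x = [-5, -2]
P̄ = F·P·Fᵀ + Q = [43 4; 4 8]
S = H·P̄·Hᵀ + R = [470]
K = P̄·Hᵀ·S⁻¹ = [137/470; 14/235]
x' − x̄ = [1507/235, 308/235] = K·y
y = (KᵀK)⁻¹·Kᵀ·(x' − x̄) = [22]
z = y + H·x̄ = [22] + [-19] = [3]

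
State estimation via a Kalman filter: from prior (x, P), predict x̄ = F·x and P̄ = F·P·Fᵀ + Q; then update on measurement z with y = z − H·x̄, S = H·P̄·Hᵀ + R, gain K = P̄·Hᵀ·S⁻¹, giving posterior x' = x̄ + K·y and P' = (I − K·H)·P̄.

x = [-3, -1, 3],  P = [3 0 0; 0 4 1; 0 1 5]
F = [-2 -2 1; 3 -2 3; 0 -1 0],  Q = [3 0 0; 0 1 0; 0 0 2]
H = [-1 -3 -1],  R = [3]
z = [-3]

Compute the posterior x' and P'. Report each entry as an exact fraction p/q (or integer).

x' = [4039/404, -1999/808, 97/202]
P' = [5735/202 -4487/404 518/101; -4487/404 4135/808 -677/202; 518/101 -677/202 508/101]

x̄ = F·x = [11, 2, 1]
P̄ = F·P·Fᵀ + Q = [32 5 7; 5 77 5; 7 5 6]
y = z − H·x̄ = [15]
S = H·P̄·Hᵀ + R = [808]
K = P̄·Hᵀ·S⁻¹ = [-27/404; -241/808; -7/202]
x' = x̄ + K·y = [4039/404, -1999/808, 97/202]
P' = (I − K·H)·P̄ = [5735/202 -4487/404 518/101; -4487/404 4135/808 -677/202; 518/101 -677/202 508/101]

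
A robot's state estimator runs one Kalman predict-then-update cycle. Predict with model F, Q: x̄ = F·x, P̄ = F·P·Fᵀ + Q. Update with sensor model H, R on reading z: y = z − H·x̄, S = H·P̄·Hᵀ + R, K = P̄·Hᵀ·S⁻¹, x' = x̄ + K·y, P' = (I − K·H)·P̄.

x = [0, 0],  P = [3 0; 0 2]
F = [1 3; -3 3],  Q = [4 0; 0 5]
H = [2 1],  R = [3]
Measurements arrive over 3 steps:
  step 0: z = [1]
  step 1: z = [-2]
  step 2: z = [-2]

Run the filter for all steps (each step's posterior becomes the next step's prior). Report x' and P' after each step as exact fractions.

step 0: x' = [59/189, 68/189], P' = [1244/189 -2311/189; -2311/189 4826/189]
step 1: x' = [8753/109571, -943799/438284], P' = [285616/109571 -483704/109571; -483704/109571 4482559/438284]
step 2: x' = [-661415630/409575247, 480722861/409575247], P' = [1047477780/409575247 -1759603545/409575247; -1759603545/409575247 4073284245/409575247]

step 0: x̄ = F·x = [0, 0]
step 0: P̄ = F·P·Fᵀ + Q = [25 9; 9 50]
step 0: y = z − H·x̄ = [1]
step 0: S = H·P̄·Hᵀ + R = [189]
step 0: K = P̄·Hᵀ·S⁻¹ = [59/189; 68/189]
step 0: x' = x̄ + K·y = [59/189, 68/189]
step 0: P' = (I − K·H)·P̄ = [1244/189 -2311/189; -2311/189 4826/189]
step 1: x̄ = F·x = [263/189, 1/7]
step 1: P̄ = F·P·Fᵀ + Q = [31568/189 1984/7; 1984/7 3599/7]
step 1: y = z − H·x̄ = [-133/27]
step 1: S = H·P̄·Hᵀ + R = [62612/27]
step 1: K = P̄·Hᵀ·S⁻¹ = [4168/15653; 29187/62612]
step 1: x' = x̄ + K·y = [8753/109571, -943799/438284]
step 1: P' = (I − K·H)·P̄ = [285616/109571 -483704/109571; -483704/109571 4482559/438284]
step 2: x̄ = F·x = [-2796385/438284, -2936433/438284]
step 2: P̄ = F·P·Fᵀ + Q = [31629735/438284 48524535/438284; 48524535/438284 87643315/438284]
step 2: y = z − H·x̄ = [7652635/438284]
step 2: S = H·P̄·Hᵀ + R = [409575247/438284]
step 2: K = P̄·Hᵀ·S⁻¹ = [111784005/409575247; 184692385/409575247]
step 2: x' = x̄ + K·y = [-661415630/409575247, 480722861/409575247]
step 2: P' = (I − K·H)·P̄ = [1047477780/409575247 -1759603545/409575247; -1759603545/409575247 4073284245/409575247]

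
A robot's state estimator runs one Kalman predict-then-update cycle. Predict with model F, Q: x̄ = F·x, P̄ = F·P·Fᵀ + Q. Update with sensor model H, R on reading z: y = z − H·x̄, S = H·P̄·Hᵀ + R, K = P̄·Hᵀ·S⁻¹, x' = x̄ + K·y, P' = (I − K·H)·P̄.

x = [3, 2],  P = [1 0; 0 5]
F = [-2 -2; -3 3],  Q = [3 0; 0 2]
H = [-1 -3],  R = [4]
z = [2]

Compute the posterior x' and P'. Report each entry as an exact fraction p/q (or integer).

x̄ = F·x = [-10, -3]
P̄ = F·P·Fᵀ + Q = [27 -24; -24 56]
y = z − H·x̄ = [-17]
S = H·P̄·Hᵀ + R = [391]
K = P̄·Hᵀ·S⁻¹ = [45/391; -144/391]
x' = x̄ + K·y = [-275/23, 75/23]
P' = (I − K·H)·P̄ = [8532/391 -2904/391; -2904/391 1160/391]

x' = [-275/23, 75/23]
P' = [8532/391 -2904/391; -2904/391 1160/391]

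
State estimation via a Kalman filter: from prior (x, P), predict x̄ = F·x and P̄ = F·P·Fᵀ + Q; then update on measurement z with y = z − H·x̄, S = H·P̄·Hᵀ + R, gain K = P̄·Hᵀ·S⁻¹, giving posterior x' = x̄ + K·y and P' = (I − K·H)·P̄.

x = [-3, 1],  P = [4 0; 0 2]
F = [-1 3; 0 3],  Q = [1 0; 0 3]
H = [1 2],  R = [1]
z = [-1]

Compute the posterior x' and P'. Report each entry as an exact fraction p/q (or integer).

x̄ = F·x = [6, 3]
P̄ = F·P·Fᵀ + Q = [23 18; 18 21]
y = z − H·x̄ = [-13]
S = H·P̄·Hᵀ + R = [180]
K = P̄·Hᵀ·S⁻¹ = [59/180; 1/3]
x' = x̄ + K·y = [313/180, -4/3]
P' = (I − K·H)·P̄ = [659/180 -5/3; -5/3 1]

x' = [313/180, -4/3]
P' = [659/180 -5/3; -5/3 1]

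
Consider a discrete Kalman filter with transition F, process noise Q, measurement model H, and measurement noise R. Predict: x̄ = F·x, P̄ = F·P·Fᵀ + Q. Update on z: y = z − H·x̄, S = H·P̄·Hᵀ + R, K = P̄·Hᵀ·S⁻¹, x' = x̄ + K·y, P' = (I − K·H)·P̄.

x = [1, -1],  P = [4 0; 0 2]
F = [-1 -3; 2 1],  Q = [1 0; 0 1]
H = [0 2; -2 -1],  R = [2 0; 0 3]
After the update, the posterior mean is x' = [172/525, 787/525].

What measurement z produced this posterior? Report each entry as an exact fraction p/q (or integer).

z = [3, -2]

x̄ = F·x = [2, 1]
P̄ = F·P·Fᵀ + Q = [23 -14; -14 19]
S = H·P̄·Hᵀ + R = [78 18; 18 58]
K = P̄·Hᵀ·S⁻¹ = [-131/525 -83/175; 1021/2100 3/700]
x' − x̄ = [-878/525, 262/525] = K·y
y = (KᵀK)⁻¹·Kᵀ·(x' − x̄) = [1, 3]
z = y + H·x̄ = [1, 3] + [2, -5] = [3, -2]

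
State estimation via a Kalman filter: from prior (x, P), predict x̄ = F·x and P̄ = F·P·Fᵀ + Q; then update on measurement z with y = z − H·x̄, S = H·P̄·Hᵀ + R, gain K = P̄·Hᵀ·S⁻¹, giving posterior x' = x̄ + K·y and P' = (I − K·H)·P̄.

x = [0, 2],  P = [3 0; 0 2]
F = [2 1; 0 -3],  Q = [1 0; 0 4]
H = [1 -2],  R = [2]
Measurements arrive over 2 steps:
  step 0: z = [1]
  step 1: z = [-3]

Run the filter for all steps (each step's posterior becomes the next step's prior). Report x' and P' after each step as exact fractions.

step 0: x' = [-31/43, -124/129], P' = [402/43 192/43; 192/43 338/129]
step 1: x' = [-2109/7993, 55342/39965], P' = [46710/7993 20048/7993; 20048/7993 61706/39965]

step 0: x̄ = F·x = [2, -6]
step 0: P̄ = F·P·Fᵀ + Q = [15 -6; -6 22]
step 0: y = z − H·x̄ = [-13]
step 0: S = H·P̄·Hᵀ + R = [129]
step 0: K = P̄·Hᵀ·S⁻¹ = [9/43; -50/129]
step 0: x' = x̄ + K·y = [-31/43, -124/129]
step 0: P' = (I − K·H)·P̄ = [402/43 192/43; 192/43 338/129]
step 1: x̄ = F·x = [-310/129, 124/43]
step 1: P̄ = F·P·Fᵀ + Q = [7595/129 -1490/43; -1490/43 1186/43]
step 1: y = z − H·x̄ = [667/129]
step 1: S = H·P̄·Hᵀ + R = [39965/129]
step 1: K = P̄·Hᵀ·S⁻¹ = [3307/7993; -11586/39965]
step 1: x' = x̄ + K·y = [-2109/7993, 55342/39965]
step 1: P' = (I − K·H)·P̄ = [46710/7993 20048/7993; 20048/7993 61706/39965]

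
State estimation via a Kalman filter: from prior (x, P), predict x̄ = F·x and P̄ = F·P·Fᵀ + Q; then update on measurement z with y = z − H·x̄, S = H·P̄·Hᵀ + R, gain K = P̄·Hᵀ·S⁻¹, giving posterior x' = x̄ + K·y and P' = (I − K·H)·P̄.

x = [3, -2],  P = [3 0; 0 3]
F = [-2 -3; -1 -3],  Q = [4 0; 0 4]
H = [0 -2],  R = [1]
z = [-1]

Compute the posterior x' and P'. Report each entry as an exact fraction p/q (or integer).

x̄ = F·x = [0, 3]
P̄ = F·P·Fᵀ + Q = [43 33; 33 34]
y = z − H·x̄ = [5]
S = H·P̄·Hᵀ + R = [137]
K = P̄·Hᵀ·S⁻¹ = [-66/137; -68/137]
x' = x̄ + K·y = [-330/137, 71/137]
P' = (I − K·H)·P̄ = [1535/137 33/137; 33/137 34/137]

x' = [-330/137, 71/137]
P' = [1535/137 33/137; 33/137 34/137]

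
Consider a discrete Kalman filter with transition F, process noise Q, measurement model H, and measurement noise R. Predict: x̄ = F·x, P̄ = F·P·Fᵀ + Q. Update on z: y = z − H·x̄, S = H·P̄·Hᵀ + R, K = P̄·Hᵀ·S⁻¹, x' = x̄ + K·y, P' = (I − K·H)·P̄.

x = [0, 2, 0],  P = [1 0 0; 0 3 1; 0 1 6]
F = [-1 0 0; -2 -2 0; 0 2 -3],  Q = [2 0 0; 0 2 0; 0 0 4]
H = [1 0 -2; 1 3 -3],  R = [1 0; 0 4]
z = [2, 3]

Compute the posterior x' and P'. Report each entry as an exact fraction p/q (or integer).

x' = [14475/36947, -2094/36947, -30960/36947]
P' = [105648/36947 19420/36947 53376/36947; 19420/36947 28050/36947 18574/36947; 53376/36947 18574/36947 35998/36947]

x̄ = F·x = [0, -4, 4]
P̄ = F·P·Fᵀ + Q = [3 2 0; 2 18 -6; 0 -6 58]
y = z − H·x̄ = [10, 27]
S = H·P̄·Hᵀ + R = [236 393; 393 811]
K = P̄·Hᵀ·S⁻¹ = [-1104/36947 945/36947; -17728/36947 11962/36947; -18620/36947 276/36947]
x' = x̄ + K·y = [14475/36947, -2094/36947, -30960/36947]
P' = (I − K·H)·P̄ = [105648/36947 19420/36947 53376/36947; 19420/36947 28050/36947 18574/36947; 53376/36947 18574/36947 35998/36947]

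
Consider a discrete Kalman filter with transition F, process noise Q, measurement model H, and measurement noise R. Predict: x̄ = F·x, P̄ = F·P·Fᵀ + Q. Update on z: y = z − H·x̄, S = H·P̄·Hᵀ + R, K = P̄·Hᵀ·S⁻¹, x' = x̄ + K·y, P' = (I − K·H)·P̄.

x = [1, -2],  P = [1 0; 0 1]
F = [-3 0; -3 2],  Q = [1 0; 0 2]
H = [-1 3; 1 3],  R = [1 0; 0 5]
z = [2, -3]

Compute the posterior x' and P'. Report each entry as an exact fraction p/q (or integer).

x̄ = F·x = [-3, -7]
P̄ = F·P·Fᵀ + Q = [10 9; 9 15]
y = z − H·x̄ = [20, 21]
S = H·P̄·Hᵀ + R = [92 125; 125 204]
K = P̄·Hᵀ·S⁻¹ = [-1157/3143 1279/3143; 594/3143 468/3143]
x' = x̄ + K·y = [-5710/3143, -293/3143]
P' = (I − K·H)·P̄ = [3776/3143 873/3143; 873/3143 489/3143]

x' = [-5710/3143, -293/3143]
P' = [3776/3143 873/3143; 873/3143 489/3143]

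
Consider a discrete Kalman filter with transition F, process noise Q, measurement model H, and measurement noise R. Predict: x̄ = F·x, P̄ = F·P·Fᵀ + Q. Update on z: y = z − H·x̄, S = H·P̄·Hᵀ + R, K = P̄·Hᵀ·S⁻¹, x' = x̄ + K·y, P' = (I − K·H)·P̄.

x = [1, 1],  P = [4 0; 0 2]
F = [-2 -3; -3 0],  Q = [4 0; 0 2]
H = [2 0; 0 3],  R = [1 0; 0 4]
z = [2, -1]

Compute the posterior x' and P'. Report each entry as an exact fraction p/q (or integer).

x' = [5117/5367, -559/1789]
P' = [3982/16101 16/5367; 16/5367 780/1789]

x̄ = F·x = [-5, -3]
P̄ = F·P·Fᵀ + Q = [38 24; 24 38]
y = z − H·x̄ = [12, 8]
S = H·P̄·Hᵀ + R = [153 144; 144 346]
K = P̄·Hᵀ·S⁻¹ = [7964/16101 4/1789; 32/5367 585/1789]
x' = x̄ + K·y = [5117/5367, -559/1789]
P' = (I − K·H)·P̄ = [3982/16101 16/5367; 16/5367 780/1789]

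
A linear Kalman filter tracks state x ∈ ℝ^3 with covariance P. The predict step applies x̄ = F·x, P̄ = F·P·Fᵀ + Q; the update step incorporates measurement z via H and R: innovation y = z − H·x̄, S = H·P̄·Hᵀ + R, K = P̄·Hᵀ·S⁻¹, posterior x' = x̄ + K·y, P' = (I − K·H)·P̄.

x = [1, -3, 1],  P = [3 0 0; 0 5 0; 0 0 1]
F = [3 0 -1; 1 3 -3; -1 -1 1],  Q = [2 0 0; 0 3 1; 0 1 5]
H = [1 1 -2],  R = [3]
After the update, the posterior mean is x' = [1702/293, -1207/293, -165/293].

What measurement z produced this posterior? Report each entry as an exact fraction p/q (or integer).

z = [3]

x̄ = F·x = [2, -11, 3]
P̄ = F·P·Fᵀ + Q = [30 12 -10; 12 60 -20; -10 -20 14]
S = H·P̄·Hᵀ + R = [293]
K = P̄·Hᵀ·S⁻¹ = [62/293; 112/293; -58/293]
x' − x̄ = [1116/293, 2016/293, -1044/293] = K·y
y = (KᵀK)⁻¹·Kᵀ·(x' − x̄) = [18]
z = y + H·x̄ = [18] + [-15] = [3]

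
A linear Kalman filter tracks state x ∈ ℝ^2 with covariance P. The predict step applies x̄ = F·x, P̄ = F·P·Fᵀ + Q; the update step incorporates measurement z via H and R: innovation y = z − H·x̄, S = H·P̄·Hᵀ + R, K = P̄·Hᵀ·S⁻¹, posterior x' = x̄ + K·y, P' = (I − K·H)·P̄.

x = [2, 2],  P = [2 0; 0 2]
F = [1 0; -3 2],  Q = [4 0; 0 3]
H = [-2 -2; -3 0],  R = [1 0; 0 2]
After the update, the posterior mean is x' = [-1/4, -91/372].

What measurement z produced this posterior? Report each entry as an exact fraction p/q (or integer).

z = [1, 1]

x̄ = F·x = [2, -2]
P̄ = F·P·Fᵀ + Q = [6 -6; -6 29]
S = H·P̄·Hᵀ + R = [93 0; 0 56]
K = P̄·Hᵀ·S⁻¹ = [0 -9/28; -46/93 9/28]
x' − x̄ = [-9/4, 653/372] = K·y
y = (KᵀK)⁻¹·Kᵀ·(x' − x̄) = [1, 7]
z = y + H·x̄ = [1, 7] + [0, -6] = [1, 1]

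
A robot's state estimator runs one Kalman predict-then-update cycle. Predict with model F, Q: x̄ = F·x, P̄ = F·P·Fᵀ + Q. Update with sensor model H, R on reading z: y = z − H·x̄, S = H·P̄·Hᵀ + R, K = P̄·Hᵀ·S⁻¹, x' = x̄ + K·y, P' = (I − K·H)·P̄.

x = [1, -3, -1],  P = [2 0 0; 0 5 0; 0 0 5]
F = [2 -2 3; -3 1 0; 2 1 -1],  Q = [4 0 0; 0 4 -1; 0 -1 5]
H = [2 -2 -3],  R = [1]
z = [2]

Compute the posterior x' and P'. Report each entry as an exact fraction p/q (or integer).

x' = [-110/227, -992/227, 435/227]
P' = [7915/908 -775/454 6227/908; -775/454 4760/227 -6851/454; 6227/908 -6851/454 13315/908]

x̄ = F·x = [5, -6, 0]
P̄ = F·P·Fᵀ + Q = [77 -22 -17; -22 27 -8; -17 -8 23]
y = z − H·x̄ = [-20]
S = H·P̄·Hᵀ + R = [908]
K = P̄·Hᵀ·S⁻¹ = [249/908; -37/454; -87/908]
x' = x̄ + K·y = [-110/227, -992/227, 435/227]
P' = (I − K·H)·P̄ = [7915/908 -775/454 6227/908; -775/454 4760/227 -6851/454; 6227/908 -6851/454 13315/908]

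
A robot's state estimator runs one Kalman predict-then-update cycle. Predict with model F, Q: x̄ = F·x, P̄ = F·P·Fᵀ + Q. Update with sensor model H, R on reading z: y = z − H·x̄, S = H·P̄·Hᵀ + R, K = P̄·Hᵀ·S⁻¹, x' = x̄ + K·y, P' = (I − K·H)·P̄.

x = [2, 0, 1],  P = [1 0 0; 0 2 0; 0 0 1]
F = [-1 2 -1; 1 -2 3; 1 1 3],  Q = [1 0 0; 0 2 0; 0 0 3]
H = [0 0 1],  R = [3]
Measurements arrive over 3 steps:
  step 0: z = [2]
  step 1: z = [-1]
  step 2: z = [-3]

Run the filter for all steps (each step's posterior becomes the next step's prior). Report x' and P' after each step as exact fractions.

step 0: x̄ = F·x = [-3, 5, 5]
step 0: P̄ = F·P·Fᵀ + Q = [11 -12 0; -12 20 6; 0 6 15]
step 0: y = z − H·x̄ = [-3]
step 0: S = H·P̄·Hᵀ + R = [18]
step 0: K = P̄·Hᵀ·S⁻¹ = [0; 1/3; 5/6]
step 0: x' = x̄ + K·y = [-3, 4, 5/2]
step 0: P' = (I − K·H)·P̄ = [11 -12 0; -12 18 1; 0 1 5/2]
step 1: x̄ = F·x = [17/2, -7/2, 17/2]
step 1: P̄ = F·P·Fᵀ + Q = [261/2 -261/2 21/2; -261/2 287/2 13/2; 21/2 13/2 73/2]
step 1: y = z − H·x̄ = [-19/2]
step 1: S = H·P̄·Hᵀ + R = [79/2]
step 1: K = P̄·Hᵀ·S⁻¹ = [21/79; 13/79; 73/79]
step 1: x' = x̄ + K·y = [472/79, -400/79, -22/79]
step 1: P' = (I − K·H)·P̄ = [10089/79 -10446/79 63/79; -10446/79 11252/79 39/79; 63/79 39/79 219/79]
step 2: x̄ = F·x = [-1250/79, 1206/79, 6/79]
step 2: P̄ = F·P·Fᵀ + Q = [97149/79 -97478/79 1255/79; -97478/79 98920/79 263/79; 1255/79 263/79 3269/79]
step 2: y = z − H·x̄ = [-243/79]
step 2: S = H·P̄·Hᵀ + R = [3506/79]
step 2: K = P̄·Hᵀ·S⁻¹ = [1255/3506; 263/3506; 3269/3506]
step 2: x' = x̄ + K·y = [-59335/3506, 52713/3506, -9789/3506]
step 2: P' = (I − K·H)·P̄ = [4291511/3506 -4330227/3506 3765/3506; -4330227/3506 4389169/3506 789/3506; 3765/3506 789/3506 9807/3506]

step 0: x' = [-3, 4, 5/2], P' = [11 -12 0; -12 18 1; 0 1 5/2]
step 1: x' = [472/79, -400/79, -22/79], P' = [10089/79 -10446/79 63/79; -10446/79 11252/79 39/79; 63/79 39/79 219/79]
step 2: x' = [-59335/3506, 52713/3506, -9789/3506], P' = [4291511/3506 -4330227/3506 3765/3506; -4330227/3506 4389169/3506 789/3506; 3765/3506 789/3506 9807/3506]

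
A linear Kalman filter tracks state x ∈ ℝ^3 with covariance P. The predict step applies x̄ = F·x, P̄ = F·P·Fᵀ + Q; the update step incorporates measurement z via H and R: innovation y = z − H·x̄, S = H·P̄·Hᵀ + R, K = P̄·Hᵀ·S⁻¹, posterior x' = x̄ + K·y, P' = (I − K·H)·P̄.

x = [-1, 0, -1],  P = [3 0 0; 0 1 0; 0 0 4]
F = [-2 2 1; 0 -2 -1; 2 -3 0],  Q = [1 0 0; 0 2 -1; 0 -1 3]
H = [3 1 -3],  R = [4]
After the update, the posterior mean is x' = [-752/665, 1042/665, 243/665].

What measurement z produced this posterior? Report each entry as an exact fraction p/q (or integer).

z = [-3]

x̄ = F·x = [1, 1, -2]
P̄ = F·P·Fᵀ + Q = [21 -8 -18; -8 10 5; -18 5 24]
S = H·P̄·Hᵀ + R = [665]
K = P̄·Hᵀ·S⁻¹ = [109/665; -29/665; -121/665]
x' − x̄ = [-1417/665, 377/665, 1573/665] = K·y
y = (KᵀK)⁻¹·Kᵀ·(x' − x̄) = [-13]
z = y + H·x̄ = [-13] + [10] = [-3]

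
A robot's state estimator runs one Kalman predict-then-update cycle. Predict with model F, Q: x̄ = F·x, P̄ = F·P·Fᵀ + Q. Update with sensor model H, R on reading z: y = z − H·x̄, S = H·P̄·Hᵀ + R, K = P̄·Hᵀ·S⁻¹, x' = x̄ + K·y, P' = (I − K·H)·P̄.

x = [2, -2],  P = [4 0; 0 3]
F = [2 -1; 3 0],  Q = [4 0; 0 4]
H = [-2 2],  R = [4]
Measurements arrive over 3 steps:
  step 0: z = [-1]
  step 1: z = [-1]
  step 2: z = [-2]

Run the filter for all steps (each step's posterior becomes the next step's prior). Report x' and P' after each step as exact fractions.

step 0: x̄ = F·x = [6, 6]
step 0: P̄ = F·P·Fᵀ + Q = [23 24; 24 40]
step 0: y = z − H·x̄ = [-1]
step 0: S = H·P̄·Hᵀ + R = [64]
step 0: K = P̄·Hᵀ·S⁻¹ = [1/32; 1/2]
step 0: x' = x̄ + K·y = [191/32, 11/2]
step 0: P' = (I − K·H)·P̄ = [367/16 23; 23 24]
step 1: x̄ = F·x = [103/16, 573/32]
step 1: P̄ = F·P·Fᵀ + Q = [111/4 549/8; 549/8 3367/16]
step 1: y = z − H·x̄ = [-383/16]
step 1: S = H·P̄·Hᵀ + R = [1631/4]
step 1: K = P̄·Hᵀ·S⁻¹ = [327/1631; 2269/3262]
step 1: x' = x̄ + K·y = [2672/1631, 2048/1631]
step 1: P' = (I − K·H)·P̄ = [18528/1631 19182/1631; 19182/1631 21451/1631]
step 2: x̄ = F·x = [3296/1631, 8016/1631]
step 2: P̄ = F·P·Fᵀ + Q = [25359/1631 53622/1631; 53622/1631 173276/1631]
step 2: y = z − H·x̄ = [-12702/1631]
step 2: S = H·P̄·Hᵀ + R = [372088/1631]
step 2: K = P̄·Hᵀ·S⁻¹ = [28263/186044; 59827/93022]
step 2: x' = x̄ + K·y = [77929/93022, -4371/46511]
step 2: P' = (I − K·H)·P̄ = [956559/93022 492411/46511; 492411/46511 552238/46511]

step 0: x' = [191/32, 11/2], P' = [367/16 23; 23 24]
step 1: x' = [2672/1631, 2048/1631], P' = [18528/1631 19182/1631; 19182/1631 21451/1631]
step 2: x' = [77929/93022, -4371/46511], P' = [956559/93022 492411/46511; 492411/46511 552238/46511]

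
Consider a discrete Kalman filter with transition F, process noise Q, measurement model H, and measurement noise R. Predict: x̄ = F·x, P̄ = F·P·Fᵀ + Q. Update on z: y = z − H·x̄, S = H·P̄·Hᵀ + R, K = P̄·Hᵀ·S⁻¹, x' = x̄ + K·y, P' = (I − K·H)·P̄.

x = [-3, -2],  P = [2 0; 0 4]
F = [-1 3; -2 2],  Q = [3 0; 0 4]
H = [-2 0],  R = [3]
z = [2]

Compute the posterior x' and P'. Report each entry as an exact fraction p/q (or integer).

x' = [-173/167, 558/167]
P' = [123/167 84/167; 84/167 1540/167]

x̄ = F·x = [-3, 2]
P̄ = F·P·Fᵀ + Q = [41 28; 28 28]
y = z − H·x̄ = [-4]
S = H·P̄·Hᵀ + R = [167]
K = P̄·Hᵀ·S⁻¹ = [-82/167; -56/167]
x' = x̄ + K·y = [-173/167, 558/167]
P' = (I − K·H)·P̄ = [123/167 84/167; 84/167 1540/167]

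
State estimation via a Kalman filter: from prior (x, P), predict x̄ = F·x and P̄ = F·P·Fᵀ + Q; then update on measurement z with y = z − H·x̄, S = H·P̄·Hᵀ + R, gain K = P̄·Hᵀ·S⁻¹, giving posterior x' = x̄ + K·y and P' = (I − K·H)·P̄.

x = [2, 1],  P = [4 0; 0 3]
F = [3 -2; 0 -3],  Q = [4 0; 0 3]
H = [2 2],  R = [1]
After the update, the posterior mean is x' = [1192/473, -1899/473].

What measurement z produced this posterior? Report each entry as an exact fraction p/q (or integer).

x̄ = F·x = [4, -3]
P̄ = F·P·Fᵀ + Q = [52 18; 18 30]
S = H·P̄·Hᵀ + R = [473]
K = P̄·Hᵀ·S⁻¹ = [140/473; 96/473]
x' − x̄ = [-700/473, -480/473] = K·y
y = (KᵀK)⁻¹·Kᵀ·(x' − x̄) = [-5]
z = y + H·x̄ = [-5] + [2] = [-3]

z = [-3]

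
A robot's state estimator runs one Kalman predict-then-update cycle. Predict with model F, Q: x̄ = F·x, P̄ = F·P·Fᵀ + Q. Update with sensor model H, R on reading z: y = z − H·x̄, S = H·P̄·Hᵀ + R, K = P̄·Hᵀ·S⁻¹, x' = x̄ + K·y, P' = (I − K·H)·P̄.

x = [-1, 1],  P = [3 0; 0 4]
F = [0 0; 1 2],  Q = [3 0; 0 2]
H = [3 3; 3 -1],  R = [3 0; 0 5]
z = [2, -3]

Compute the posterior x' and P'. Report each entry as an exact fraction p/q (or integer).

x̄ = F·x = [0, 1]
P̄ = F·P·Fᵀ + Q = [3 0; 0 21]
y = z − H·x̄ = [-1, -2]
S = H·P̄·Hᵀ + R = [219 -36; -36 53]
K = P̄·Hᵀ·S⁻¹ = [267/3437 765/3437; 123/491 -111/491]
x' = x̄ + K·y = [-1797/3437, 590/491]
P' = (I − K·H)·P̄ = [1023/3437 -108/491; -108/491 231/491]

x' = [-1797/3437, 590/491]
P' = [1023/3437 -108/491; -108/491 231/491]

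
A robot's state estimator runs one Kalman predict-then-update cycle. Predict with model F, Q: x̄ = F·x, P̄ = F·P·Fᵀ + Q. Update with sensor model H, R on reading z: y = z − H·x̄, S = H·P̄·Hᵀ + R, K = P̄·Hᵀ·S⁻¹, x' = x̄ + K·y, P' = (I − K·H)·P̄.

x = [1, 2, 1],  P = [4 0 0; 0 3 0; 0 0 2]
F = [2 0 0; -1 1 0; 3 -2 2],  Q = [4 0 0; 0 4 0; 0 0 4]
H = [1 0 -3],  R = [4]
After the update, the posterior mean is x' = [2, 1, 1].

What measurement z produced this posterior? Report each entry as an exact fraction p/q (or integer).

z = [-1]

x̄ = F·x = [2, 1, 1]
P̄ = F·P·Fᵀ + Q = [20 -8 24; -8 11 -18; 24 -18 60]
S = H·P̄·Hᵀ + R = [420]
K = P̄·Hᵀ·S⁻¹ = [-13/105; 23/210; -13/35]
x' − x̄ = [0, 0, 0] = K·y
y = (KᵀK)⁻¹·Kᵀ·(x' − x̄) = [0]
z = y + H·x̄ = [0] + [-1] = [-1]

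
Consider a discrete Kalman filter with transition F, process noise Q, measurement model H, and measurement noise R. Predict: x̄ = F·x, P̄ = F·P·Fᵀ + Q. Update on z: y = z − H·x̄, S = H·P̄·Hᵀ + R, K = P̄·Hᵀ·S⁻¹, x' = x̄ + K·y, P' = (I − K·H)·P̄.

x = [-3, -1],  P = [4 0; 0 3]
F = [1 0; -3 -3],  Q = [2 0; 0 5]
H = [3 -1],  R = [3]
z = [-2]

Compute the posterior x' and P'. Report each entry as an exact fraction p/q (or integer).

x̄ = F·x = [-3, 12]
P̄ = F·P·Fᵀ + Q = [6 -12; -12 68]
y = z − H·x̄ = [19]
S = H·P̄·Hᵀ + R = [197]
K = P̄·Hᵀ·S⁻¹ = [30/197; -104/197]
x' = x̄ + K·y = [-21/197, 388/197]
P' = (I − K·H)·P̄ = [282/197 756/197; 756/197 2580/197]

x' = [-21/197, 388/197]
P' = [282/197 756/197; 756/197 2580/197]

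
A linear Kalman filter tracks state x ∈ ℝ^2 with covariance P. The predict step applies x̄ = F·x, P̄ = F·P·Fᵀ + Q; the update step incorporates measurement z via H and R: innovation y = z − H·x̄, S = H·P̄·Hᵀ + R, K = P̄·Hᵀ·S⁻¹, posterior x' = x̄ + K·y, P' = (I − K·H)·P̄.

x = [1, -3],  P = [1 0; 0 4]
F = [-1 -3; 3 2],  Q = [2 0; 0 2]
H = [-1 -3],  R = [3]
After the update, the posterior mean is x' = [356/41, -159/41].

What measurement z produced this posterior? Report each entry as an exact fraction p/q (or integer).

z = [3]

x̄ = F·x = [8, -3]
P̄ = F·P·Fᵀ + Q = [39 -27; -27 27]
S = H·P̄·Hᵀ + R = [123]
K = P̄·Hᵀ·S⁻¹ = [14/41; -18/41]
x' − x̄ = [28/41, -36/41] = K·y
y = (KᵀK)⁻¹·Kᵀ·(x' − x̄) = [2]
z = y + H·x̄ = [2] + [1] = [3]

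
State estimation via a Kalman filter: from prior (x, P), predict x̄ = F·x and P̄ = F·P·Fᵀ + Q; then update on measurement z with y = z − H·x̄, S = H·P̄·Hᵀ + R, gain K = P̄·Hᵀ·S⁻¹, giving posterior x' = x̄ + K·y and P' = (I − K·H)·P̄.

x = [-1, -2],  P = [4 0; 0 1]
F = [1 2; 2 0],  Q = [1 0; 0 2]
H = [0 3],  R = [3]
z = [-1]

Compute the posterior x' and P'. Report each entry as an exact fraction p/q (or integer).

x' = [-47/11, -4/11]
P' = [303/55 8/55; 8/55 18/55]

x̄ = F·x = [-5, -2]
P̄ = F·P·Fᵀ + Q = [9 8; 8 18]
y = z − H·x̄ = [5]
S = H·P̄·Hᵀ + R = [165]
K = P̄·Hᵀ·S⁻¹ = [8/55; 18/55]
x' = x̄ + K·y = [-47/11, -4/11]
P' = (I − K·H)·P̄ = [303/55 8/55; 8/55 18/55]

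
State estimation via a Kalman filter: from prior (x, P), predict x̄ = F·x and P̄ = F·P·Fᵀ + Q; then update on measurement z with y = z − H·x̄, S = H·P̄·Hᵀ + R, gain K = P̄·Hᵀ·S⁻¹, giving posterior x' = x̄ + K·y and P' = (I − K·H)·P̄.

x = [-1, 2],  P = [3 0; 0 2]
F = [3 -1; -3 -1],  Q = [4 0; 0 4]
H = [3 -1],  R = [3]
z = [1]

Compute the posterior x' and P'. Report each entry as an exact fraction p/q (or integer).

x' = [-307/483, -451/161]
P' = [563/483 439/161; 439/161 1425/161]

x̄ = F·x = [-5, 1]
P̄ = F·P·Fᵀ + Q = [33 -25; -25 33]
y = z − H·x̄ = [17]
S = H·P̄·Hᵀ + R = [483]
K = P̄·Hᵀ·S⁻¹ = [124/483; -36/161]
x' = x̄ + K·y = [-307/483, -451/161]
P' = (I − K·H)·P̄ = [563/483 439/161; 439/161 1425/161]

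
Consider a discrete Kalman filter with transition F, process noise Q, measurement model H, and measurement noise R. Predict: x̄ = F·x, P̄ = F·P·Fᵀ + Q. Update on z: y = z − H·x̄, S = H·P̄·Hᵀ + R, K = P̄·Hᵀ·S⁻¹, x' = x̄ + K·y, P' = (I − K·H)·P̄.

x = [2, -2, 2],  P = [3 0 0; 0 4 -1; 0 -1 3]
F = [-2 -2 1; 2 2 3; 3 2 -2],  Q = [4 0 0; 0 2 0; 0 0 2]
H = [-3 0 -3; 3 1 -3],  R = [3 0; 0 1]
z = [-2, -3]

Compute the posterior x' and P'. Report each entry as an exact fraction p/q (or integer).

x̄ = F·x = [2, 6, -2]
P̄ = F·P·Fᵀ + Q = [39 -15 -46; -15 45 14; -46 14 65]
y = z − H·x̄ = [-2, -21]
S = H·P̄·Hᵀ + R = [111 237; 237 1636]
K = P̄·Hᵀ·S⁻¹ = [-7508/41809 7221/41809; 4954/41809 -1791/41809; -5883/41809 -7300/41809]
x' = x̄ + K·y = [-53007/41809, 278557/41809, 81448/41809]
P' = (I − K·H)·P̄ = [55179/41809 -301329/41809 -47671/41809; -301329/41809 1791321/41809 296375/41809; -47671/41809 296375/41809 53554/41809]

x' = [-53007/41809, 278557/41809, 81448/41809]
P' = [55179/41809 -301329/41809 -47671/41809; -301329/41809 1791321/41809 296375/41809; -47671/41809 296375/41809 53554/41809]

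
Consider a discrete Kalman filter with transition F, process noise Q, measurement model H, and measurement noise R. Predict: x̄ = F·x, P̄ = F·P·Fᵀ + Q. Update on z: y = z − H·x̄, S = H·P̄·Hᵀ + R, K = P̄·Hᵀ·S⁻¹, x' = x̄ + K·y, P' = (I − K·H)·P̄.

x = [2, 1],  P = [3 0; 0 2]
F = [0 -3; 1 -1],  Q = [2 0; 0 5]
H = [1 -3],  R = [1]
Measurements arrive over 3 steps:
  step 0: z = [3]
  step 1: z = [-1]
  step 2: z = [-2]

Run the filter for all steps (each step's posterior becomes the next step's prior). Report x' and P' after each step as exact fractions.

step 0: x' = [-69/25, -47/25], P' = [1496/75 166/25; 166/25 58/25]
step 1: x' = [2219/711, 967/711], P' = [4348/711 1385/711; 1385/711 4151/5688]
step 2: x' = [-13111/4884, -499/2442], P' = [79213/16280 76127/48840; 76127/48840 9907/16280]

step 0: x̄ = F·x = [-3, 1]
step 0: P̄ = F·P·Fᵀ + Q = [20 6; 6 10]
step 0: y = z − H·x̄ = [9]
step 0: S = H·P̄·Hᵀ + R = [75]
step 0: K = P̄·Hᵀ·S⁻¹ = [2/75; -8/25]
step 0: x' = x̄ + K·y = [-69/25, -47/25]
step 0: P' = (I − K·H)·P̄ = [1496/75 166/25; 166/25 58/25]
step 1: x̄ = F·x = [141/25, -22/25]
step 1: P̄ = F·P·Fᵀ + Q = [572/25 -324/25; -324/25 1049/75]
step 1: y = z − H·x̄ = [-232/25]
step 1: S = H·P̄·Hᵀ + R = [5688/25]
step 1: K = P̄·Hᵀ·S⁻¹ = [193/711; -1373/5688]
step 1: x' = x̄ + K·y = [2219/711, 967/711]
step 1: P' = (I − K·H)·P̄ = [4348/711 1385/711; 1385/711 4151/5688]
step 2: x̄ = F·x = [-967/237, 1252/711]
step 2: P̄ = F·P·Fᵀ + Q = [5415/632 -6929/1896; -6929/1896 45215/5688]
step 2: y = z − H·x̄ = [1745/237]
step 2: S = H·P̄·Hᵀ + R = [8140/79]
step 2: K = P̄·Hᵀ·S⁻¹ = [1543/8140; -3259/12210]
step 2: x' = x̄ + K·y = [-13111/4884, -499/2442]
step 2: P' = (I − K·H)·P̄ = [79213/16280 76127/48840; 76127/48840 9907/16280]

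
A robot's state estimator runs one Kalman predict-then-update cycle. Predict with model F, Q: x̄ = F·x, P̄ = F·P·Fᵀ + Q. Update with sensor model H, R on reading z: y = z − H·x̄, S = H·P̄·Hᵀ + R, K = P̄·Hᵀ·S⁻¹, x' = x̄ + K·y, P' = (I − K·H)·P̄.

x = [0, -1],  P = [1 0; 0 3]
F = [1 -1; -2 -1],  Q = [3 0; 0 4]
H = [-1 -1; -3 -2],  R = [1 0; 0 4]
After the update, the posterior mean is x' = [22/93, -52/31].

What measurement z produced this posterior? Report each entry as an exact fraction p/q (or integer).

z = [2, 2]

x̄ = F·x = [1, 1]
P̄ = F·P·Fᵀ + Q = [7 1; 1 11]
S = H·P̄·Hᵀ + R = [21 48; 48 123]
K = P̄·Hᵀ·S⁻¹ = [40/93 -11/31; -92/93 17/93]
x' − x̄ = [-71/93, -83/31] = K·y
y = (KᵀK)⁻¹·Kᵀ·(x' − x̄) = [4, 7]
z = y + H·x̄ = [4, 7] + [-2, -5] = [2, 2]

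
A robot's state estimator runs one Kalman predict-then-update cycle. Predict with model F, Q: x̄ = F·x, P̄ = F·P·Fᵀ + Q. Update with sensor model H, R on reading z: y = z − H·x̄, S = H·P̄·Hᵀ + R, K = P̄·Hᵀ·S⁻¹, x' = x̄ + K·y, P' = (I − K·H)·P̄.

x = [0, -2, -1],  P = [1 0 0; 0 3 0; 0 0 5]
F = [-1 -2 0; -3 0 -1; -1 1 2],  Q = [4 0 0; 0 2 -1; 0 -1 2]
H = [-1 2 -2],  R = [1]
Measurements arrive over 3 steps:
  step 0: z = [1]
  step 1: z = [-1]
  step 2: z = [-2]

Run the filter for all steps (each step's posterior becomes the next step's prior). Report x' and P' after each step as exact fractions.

step 0: x̄ = F·x = [4, 1, -4]
step 0: P̄ = F·P·Fᵀ + Q = [17 3 -5; 3 16 -8; -5 -8 26]
step 0: y = z − H·x̄ = [-5]
step 0: S = H·P̄·Hᵀ + R = [218]
step 0: K = P̄·Hᵀ·S⁻¹ = [-1/218; 45/218; -63/218]
step 0: x' = x̄ + K·y = [877/218, -7/218, -557/218]
step 0: P' = (I − K·H)·P̄ = [3705/218 699/218 -1153/218; 699/218 1463/218 1091/218; -1153/218 1091/218 1699/218]
step 1: x̄ = F·x = [-863/218, -1037/109, -999/109]
step 1: P̄ = F·P·Fᵀ + Q = [13225/218 8169/109 -290/109; 8169/109 14281/109 5038/109; -290/109 5038/109 9989/109]
step 1: y = z − H·x̄ = [-929/218]
step 1: S = H·P̄·Hᵀ + R = [59323/218]
step 1: K = P̄·Hᵀ·S⁻¹ = [20611/59323; 20634/59323; -19224/59323]
step 1: x' = x̄ + K·y = [-322676/59323, -652316/59323, -461781/59323]
step 1: P' = (I − K·H)·P̄ = [1650153/59323 2495100/59323 1659718/59323; 2495100/59323 5819365/59323 4561498/59323; 1659718/59323 4561498/59323 3741251/59323]
step 2: x̄ = F·x = [1627308/59323, 1429809/59323, -1253202/59323]
step 2: P̄ = F·P·Fᵀ + Q = [35145305/59323 30703773/59323 -29058905/59323; 30703773/59323 28669582/59323 -22936754/59323; -29058905/59323 -22936754/59323 29170088/59323]
step 2: y = z − H·x̄ = [-3857360/59323]
step 2: S = H·P̄·Hᵀ + R = [211006628/59323]
step 2: K = P̄·Hᵀ·S⁻¹ = [12054293/30143804; 72508899/211006628; -10736397/30143804]
step 2: x' = x̄ + K·y = [10769456/7535951, 92739111/52751657, 15330786/7535951]
step 2: P' = (I − K·H)·P̄ = [712562199/30143804 867875895/30143804 505567649/30143804; 867875895/30143804 13349483165/211006628 1467951869/30143804; 505567649/30143804 1467951869/30143804 1220536243/30143804]

step 0: x' = [877/218, -7/218, -557/218], P' = [3705/218 699/218 -1153/218; 699/218 1463/218 1091/218; -1153/218 1091/218 1699/218]
step 1: x' = [-322676/59323, -652316/59323, -461781/59323], P' = [1650153/59323 2495100/59323 1659718/59323; 2495100/59323 5819365/59323 4561498/59323; 1659718/59323 4561498/59323 3741251/59323]
step 2: x' = [10769456/7535951, 92739111/52751657, 15330786/7535951], P' = [712562199/30143804 867875895/30143804 505567649/30143804; 867875895/30143804 13349483165/211006628 1467951869/30143804; 505567649/30143804 1467951869/30143804 1220536243/30143804]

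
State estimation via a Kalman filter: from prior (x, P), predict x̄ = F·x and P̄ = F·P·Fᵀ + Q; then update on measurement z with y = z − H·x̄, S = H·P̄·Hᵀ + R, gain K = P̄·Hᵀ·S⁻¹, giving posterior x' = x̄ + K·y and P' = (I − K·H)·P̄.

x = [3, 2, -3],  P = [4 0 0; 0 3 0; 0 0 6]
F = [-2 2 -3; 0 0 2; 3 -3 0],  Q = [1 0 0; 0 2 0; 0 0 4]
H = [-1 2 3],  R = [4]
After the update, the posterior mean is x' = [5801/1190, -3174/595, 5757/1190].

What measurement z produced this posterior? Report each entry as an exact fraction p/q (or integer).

x̄ = F·x = [7, -6, 3]
P̄ = F·P·Fᵀ + Q = [83 -36 -42; -36 26 0; -42 0 67]
S = H·P̄·Hᵀ + R = [1190]
K = P̄·Hᵀ·S⁻¹ = [-281/1190; 44/595; 243/1190]
x' − x̄ = [-2529/1190, 396/595, 2187/1190] = K·y
y = (KᵀK)⁻¹·Kᵀ·(x' − x̄) = [9]
z = y + H·x̄ = [9] + [-10] = [-1]

z = [-1]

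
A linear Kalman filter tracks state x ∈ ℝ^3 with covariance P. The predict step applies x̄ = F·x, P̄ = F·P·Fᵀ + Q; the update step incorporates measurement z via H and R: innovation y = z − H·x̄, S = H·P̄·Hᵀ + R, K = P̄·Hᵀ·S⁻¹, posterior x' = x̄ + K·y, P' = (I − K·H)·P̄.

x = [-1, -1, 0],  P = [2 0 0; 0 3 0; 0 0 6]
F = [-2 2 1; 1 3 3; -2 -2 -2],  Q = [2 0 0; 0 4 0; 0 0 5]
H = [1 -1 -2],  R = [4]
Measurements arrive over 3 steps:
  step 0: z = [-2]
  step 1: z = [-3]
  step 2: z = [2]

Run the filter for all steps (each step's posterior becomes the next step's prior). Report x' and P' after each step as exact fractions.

step 0: x̄ = F·x = [0, -4, 4]
step 0: P̄ = F·P·Fᵀ + Q = [28 32 -16; 32 87 -58; -16 -58 49]
step 0: y = z − H·x̄ = [2]
step 0: S = H·P̄·Hᵀ + R = [83]
step 0: K = P̄·Hᵀ·S⁻¹ = [28/83; 61/83; -56/83]
step 0: x' = x̄ + K·y = [56/83, -210/83, 220/83]
step 0: P' = (I − K·H)·P̄ = [1540/83 948/83 240/83; 948/83 3500/83 -1398/83; 240/83 -1398/83 931/83]
step 1: x̄ = F·x = [-312/83, 86/83, -132/83]
step 1: P̄ = F·P·Fᵀ + Q = [7121/83 3139/83 -834/83; 3139/83 23715/83 -22394/83; -834/83 -22394/83 22619/83]
step 1: y = z − H·x̄ = [-115/83]
step 1: S = H·P̄·Hᵀ + R = [29126/83]
step 1: K = P̄·Hᵀ·S⁻¹ = [2825/14563; 12106/14563; -11839/14563]
step 1: x' = x̄ + K·y = [-58657/14563, -1684/14563, -6757/14563]
step 1: P' = (I − K·H)·P̄ = [1057131/14563 -273321/14563 659576/14563; -273321/14563 629531/14563 -475638/14563; 659576/14563 -475638/14563 591285/14563]
step 2: x̄ = F·x = [107189/14563, -83980/14563, 134196/14563]
step 2: P̄ = F·P·Fᵀ + Q = [5012771/14563 -3048559/14563 4700810/14563; -3048559/14563 5858773/14563 -6821542/14563; 4700810/14563 -6821542/14563 8469539/14563]
step 2: y = z − H·x̄ = [106349/14563]
step 2: S = H·P̄·Hᵀ + R = [4815662/14563]
step 2: K = P̄·Hᵀ·S⁻¹ = [-670145/2407831; 2367876/2407831; -2708363/2407831]
step 2: x' = x̄ + K·y = [12828658/2407831, 3406688/2407831, 2409503/2407831]
step 2: P' = (I − K·H)·P̄ = [767130177/2407831 -286120603/2407831 527965680/2407831; -286120603/2407831 198672097/2407831 -247132102/2407831; 527965680/2407831 -247132102/2407831 392965617/2407831]

step 0: x' = [56/83, -210/83, 220/83], P' = [1540/83 948/83 240/83; 948/83 3500/83 -1398/83; 240/83 -1398/83 931/83]
step 1: x' = [-58657/14563, -1684/14563, -6757/14563], P' = [1057131/14563 -273321/14563 659576/14563; -273321/14563 629531/14563 -475638/14563; 659576/14563 -475638/14563 591285/14563]
step 2: x' = [12828658/2407831, 3406688/2407831, 2409503/2407831], P' = [767130177/2407831 -286120603/2407831 527965680/2407831; -286120603/2407831 198672097/2407831 -247132102/2407831; 527965680/2407831 -247132102/2407831 392965617/2407831]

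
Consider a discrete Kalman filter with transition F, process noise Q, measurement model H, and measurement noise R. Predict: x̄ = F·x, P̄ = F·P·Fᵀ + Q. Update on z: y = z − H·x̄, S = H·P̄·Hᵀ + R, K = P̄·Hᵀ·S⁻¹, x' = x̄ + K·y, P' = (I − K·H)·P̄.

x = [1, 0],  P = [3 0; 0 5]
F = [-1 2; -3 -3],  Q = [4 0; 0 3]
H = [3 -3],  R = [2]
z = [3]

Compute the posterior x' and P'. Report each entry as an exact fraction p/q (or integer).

x' = [-865/649, -1515/649]
P' = [7155/649 7107/649; 7107/649 7203/649]

x̄ = F·x = [-1, -3]
P̄ = F·P·Fᵀ + Q = [27 -21; -21 75]
y = z − H·x̄ = [-3]
S = H·P̄·Hᵀ + R = [1298]
K = P̄·Hᵀ·S⁻¹ = [72/649; -144/649]
x' = x̄ + K·y = [-865/649, -1515/649]
P' = (I − K·H)·P̄ = [7155/649 7107/649; 7107/649 7203/649]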